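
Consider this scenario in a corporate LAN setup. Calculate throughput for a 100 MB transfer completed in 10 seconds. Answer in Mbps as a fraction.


Given: file = 100 MB, time = 10 s
File in Mb = 100 * 8 = 800 Mb
Throughput = 800 / 10 Mbps
Throughput = 80 Mbps

80


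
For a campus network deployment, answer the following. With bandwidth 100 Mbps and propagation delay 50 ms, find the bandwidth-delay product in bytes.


Given: bandwidth = 100 Mbps, delay = 50 ms
BDP in bits = 100 * 10^6 * 50 / 1000
BDP in bits = 5000000
BDP in bytes = 5000000 / 8 = 625000

625000


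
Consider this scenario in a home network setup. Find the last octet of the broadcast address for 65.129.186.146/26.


Given: IP = 65.129.186.146, prefix = /26
Host bits = 32 - 26 = 6
Network last octet = 146 AND mask = 128
Host part size = 2^6 - 1 = 63
Broadcast last octet = 128 OR 63 = 191

191


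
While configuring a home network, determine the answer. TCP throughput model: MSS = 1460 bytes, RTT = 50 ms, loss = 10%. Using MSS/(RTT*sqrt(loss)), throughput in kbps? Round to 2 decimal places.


Given: MSS = 1460 bytes, RTT = 50 ms, loss = 10%
RTT in seconds = 50 / 1000 = 0.05
Loss rate = 10% = 0.1
sqrt(loss) = sqrt(0.1) = 0.316227766017
Throughput (bytes/s) = 1460 / (0.05 * 0.316227766017) = 92338.5077
Throughput (kbps) = 92338.5077 * 8 / 1000 = 738.708061 -> 738.71 kbps (2 dp)

738.71


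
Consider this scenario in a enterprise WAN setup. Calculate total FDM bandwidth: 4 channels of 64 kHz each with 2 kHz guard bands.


Given: 4 channels, 64 kHz each, guard = 2 kHz
Channel bandwidth = 4 * 64 = 256 kHz
Guard bands = 3 gaps * 2 kHz = 6 kHz
Total = 256 + 6 = 262 kHz

262


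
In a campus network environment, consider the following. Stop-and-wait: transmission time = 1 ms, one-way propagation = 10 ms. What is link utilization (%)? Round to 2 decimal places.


Given: Ttrans = 1 ms, Tprop = 10 ms
RTT = 2 * Tprop = 2 * 10 = 20 ms
U = Ttrans / (Ttrans + RTT)
U = 1 / (1 + 20)
U = 1 / 21 = 0.047619
U% = 4.76%

4.76


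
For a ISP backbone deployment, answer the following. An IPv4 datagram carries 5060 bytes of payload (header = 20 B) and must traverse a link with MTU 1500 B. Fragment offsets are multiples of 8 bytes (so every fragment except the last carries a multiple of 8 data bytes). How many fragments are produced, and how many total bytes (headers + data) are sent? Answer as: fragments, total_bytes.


Max data per non-final fragment = floor((MTU - header)/8)*8 = floor((1500 - 20)/8)*8 = floor(1480/8)*8 = 1480 B
Final fragment needs no 8-byte alignment: it can carry up to MTU - header = 1480 B
Non-final fragments needed = ceil((payload - 1480) / 1480) = ceil(3580/1480) = ceil(2.4189) = 3
Number of fragments = 3 + 1 = 4
Fragment sizes (data): 3 * 1480 B + 620 B (last, 620 <= 1480 OK)
Total bytes sent = payload + n_frags * header = 5060 + 4*20 = 5060 + 80 = 5140 B

4, 5140


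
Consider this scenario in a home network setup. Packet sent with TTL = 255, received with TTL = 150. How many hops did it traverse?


Given: initial TTL = 255, received TTL = 150
Hops = initial TTL - received TTL
Hops = 255 - 150 = 105

105


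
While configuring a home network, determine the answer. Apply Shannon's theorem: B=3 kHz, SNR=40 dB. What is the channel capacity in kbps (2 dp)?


Given: B = 3 kHz, SNR = 40 dB
SNR linear = 10^(40/10) = 10000
1 + SNR = 10001
log2(10001) = 13.2878566418
C = 3 * 1000 * 13.2878566418 = 39863.5699 bps
C = 39.863570 kbps -> 39.86 kbps (2 dp)

39.86


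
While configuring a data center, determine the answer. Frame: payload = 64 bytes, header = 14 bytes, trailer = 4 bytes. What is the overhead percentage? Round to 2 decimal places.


Given: payload = 64 B, header = 14 B, trailer = 4 B
Overhead bytes = header + trailer = 14 + 4 = 18
Total frame = payload + overhead = 64 + 18 = 82
Overhead % = 18 / 82 * 100 = 21.9512% -> 21.95% (2 dp)

21.95


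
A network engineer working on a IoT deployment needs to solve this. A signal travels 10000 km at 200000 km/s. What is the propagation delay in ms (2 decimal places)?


Given: distance = 10000 km, speed = 200000 km/s
Delay = distance / speed = 10000 / 200000 seconds
Delay in ms = 10000 * 1000 / 200000
Delay = 50.0000 ms
Rounded to 2 dp = 50.00 ms

50.00


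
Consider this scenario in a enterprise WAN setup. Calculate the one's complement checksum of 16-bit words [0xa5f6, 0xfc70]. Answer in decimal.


Given words: [0xa5f6, 0xfc70]
Step 1: Sum all words
Raw sum = 42486 + 64624 = 107110
Step 2: Fold carry: (41574 + 1) = 41575
One's complement = ~41575 & 0xFFFF = 23960

23960


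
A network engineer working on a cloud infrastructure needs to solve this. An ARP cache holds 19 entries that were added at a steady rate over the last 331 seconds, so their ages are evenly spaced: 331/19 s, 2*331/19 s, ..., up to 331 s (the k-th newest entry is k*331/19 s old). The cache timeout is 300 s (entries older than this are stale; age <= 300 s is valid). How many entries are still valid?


Ages are k * 331/19 s for k = 1..19 (spacing = 17.4211 s).
Entry k is valid iff k * 331/19 <= 300 iff k <= 19 * 300 / 331 = 17.2205
n_valid = floor(17.2205) = 17
(n_stale = 19 - 17 = 2)

17


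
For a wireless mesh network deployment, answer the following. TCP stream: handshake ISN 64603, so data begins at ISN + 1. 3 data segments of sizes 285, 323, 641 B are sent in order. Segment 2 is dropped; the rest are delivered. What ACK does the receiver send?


SYN uses sequence number 64603; first data byte = ISN + 1 = 64604.
Segment 1: SEQ = 64604, len = 285 B, covers [64604, 64888]
Segment 2: SEQ = 64889, len = 323 B, covers [64889, 65211] [LOST]
Segment 3: SEQ = 65212, len = 641 B, covers [65212, 65852]
In-order data received: bytes [64604, 64888] (segments 1..1).
Segment 2 missing -> gap begins at byte 64889; later segments buffered out of order.
Cumulative ACK = next expected in-order byte = 64604 + 285 = 64889

64889


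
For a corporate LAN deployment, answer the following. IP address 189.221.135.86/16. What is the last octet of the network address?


Given: IP = 189.221.135.86, prefix = /16
Subnet mask = 255.255.0.0
Last octet of IP: 86
Last octet of mask: 0
Network last octet = 86 AND 0 = 0

0


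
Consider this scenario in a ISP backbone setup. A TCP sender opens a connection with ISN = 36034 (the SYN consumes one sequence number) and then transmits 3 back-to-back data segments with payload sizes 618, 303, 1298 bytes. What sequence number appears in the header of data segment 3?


The SYN occupies sequence number ISN = 36034, so the first data byte is ISN + 1 = 36035.
SEQ of data segment i = (ISN + 1) + sum of payload sizes of segments 1..i-1.
Segment 1: SEQ = 36035, payload = 618 bytes
Segment 2: SEQ = 36653, payload = 303 bytes
Segment 3: SEQ = 36956, payload = 1298 bytes
SEQ of segment 3 = 36035 + 618 + 303 = 36956

36956


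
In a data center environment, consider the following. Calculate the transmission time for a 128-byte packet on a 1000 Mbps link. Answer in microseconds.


Given: packet = 128 bytes, bandwidth = 1000 Mbps
Packet in bits = 128 * 8 = 1024 bits
Bandwidth = 1000 * 10^6 = 1000000000 bps
Time = 1024 / 1000000000 seconds
Time in us = 1024 * 10^6 / 1000000000 = 1.024

1.024


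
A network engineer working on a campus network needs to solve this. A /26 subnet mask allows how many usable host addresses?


Given: subnet mask /26
Host bits = 32 - 26 = 6
Total addresses = 2^6 = 64
Usable hosts = 64 - 2 (network + broadcast) = 62

62


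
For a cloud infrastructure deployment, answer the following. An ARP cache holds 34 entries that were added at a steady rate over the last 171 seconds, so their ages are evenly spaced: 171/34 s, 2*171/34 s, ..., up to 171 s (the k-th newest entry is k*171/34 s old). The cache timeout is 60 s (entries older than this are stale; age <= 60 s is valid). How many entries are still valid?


Ages are k * 171/34 s for k = 1..34 (spacing = 5.0294 s).
Entry k is valid iff k * 171/34 <= 60 iff k <= 34 * 60 / 171 = 11.9298
n_valid = floor(11.9298) = 11
(n_stale = 34 - 11 = 23)

11


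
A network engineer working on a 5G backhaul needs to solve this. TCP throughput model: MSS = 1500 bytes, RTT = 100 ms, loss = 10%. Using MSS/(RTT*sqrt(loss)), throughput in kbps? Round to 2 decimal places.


Given: MSS = 1500 bytes, RTT = 100 ms, loss = 10%
RTT in seconds = 100 / 1000 = 0.1
Loss rate = 10% = 0.1
sqrt(loss) = sqrt(0.1) = 0.316227766017
Throughput (bytes/s) = 1500 / (0.1 * 0.316227766017) = 47434.1649
Throughput (kbps) = 47434.1649 * 8 / 1000 = 379.473319 -> 379.47 kbps (2 dp)

379.47


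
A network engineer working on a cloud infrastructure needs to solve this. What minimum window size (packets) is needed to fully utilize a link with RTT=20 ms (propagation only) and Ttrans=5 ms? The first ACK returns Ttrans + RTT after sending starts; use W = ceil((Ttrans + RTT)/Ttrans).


Given: Ttrans = 5 ms, RTT = 20 ms (= 2 * Tprop, Tprop = 10 ms)
Time until first ACK returns = Ttrans + RTT = 5 + 20 = 25 ms
Need W * Ttrans >= Ttrans + RTT  ->  W >= (Ttrans + RTT) / Ttrans
(Ttrans + RTT) / Ttrans = 25 / 5 = 5
W_min = ceil(5) = 5

5


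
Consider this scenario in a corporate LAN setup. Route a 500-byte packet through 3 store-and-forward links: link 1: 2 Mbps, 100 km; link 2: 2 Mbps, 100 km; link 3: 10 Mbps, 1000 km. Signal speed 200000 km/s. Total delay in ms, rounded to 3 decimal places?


Packet = 500 bytes = 4000 bits. Store-and-forward: sum (t_trans + t_prop) per link.
Link 1: t_trans = 4000/(2*10^6) s = 2.0000 ms; t_prop = 100/200000 s = 0.5000 ms; subtotal = 2.5000 ms
Link 2: t_trans = 4000/(2*10^6) s = 2.0000 ms; t_prop = 100/200000 s = 0.5000 ms; subtotal = 2.5000 ms
Link 3: t_trans = 4000/(10*10^6) s = 0.4000 ms; t_prop = 1000/200000 s = 5.0000 ms; subtotal = 5.4000 ms
End-to-end = 2.5000 + 2.5000 + 5.4000 = 10.4000 ms -> 10.400 ms (3 dp)

10.400


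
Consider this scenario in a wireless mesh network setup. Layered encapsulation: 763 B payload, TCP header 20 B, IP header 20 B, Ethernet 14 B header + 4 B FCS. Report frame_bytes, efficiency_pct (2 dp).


TCP segment = 763 + 20 = 783 B
IP packet = 783 + 20 = 803 B
Ethernet frame = 803 + 14 + 4 = 821 B
Efficiency = app / frame = 763 / 821 = 0.929354 = 92.9354% -> 92.94% (2 dp)

821, 92.94


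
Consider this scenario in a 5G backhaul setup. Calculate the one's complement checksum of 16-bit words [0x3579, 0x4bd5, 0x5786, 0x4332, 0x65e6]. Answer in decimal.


Given words: [0x3579, 0x4bd5, 0x5786, 0x4332, 0x65e6]
Step 1: Sum all words
Raw sum = 13689 + 19413 + 22406 + 17202 + 26086 = 98796
Step 2: Fold carry: (33260 + 1) = 33261
One's complement = ~33261 & 0xFFFF = 32274

32274


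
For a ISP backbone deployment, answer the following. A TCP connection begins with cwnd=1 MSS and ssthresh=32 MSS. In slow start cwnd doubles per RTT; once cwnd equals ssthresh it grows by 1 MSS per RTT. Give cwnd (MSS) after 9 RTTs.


RTT 0: cwnd = 1 MSS (initial)
RTT 1: cwnd = 2 MSS (slow start, doubled)
RTT 2: cwnd = 4 MSS (slow start, doubled)
RTT 3: cwnd = 8 MSS (slow start, doubled)
RTT 4: cwnd = 16 MSS (slow start, doubled)
RTT 5: cwnd = 32 MSS (slow start, doubled)
RTT 6: cwnd = 33 MSS (congestion avoidance, +1)
RTT 7: cwnd = 34 MSS (congestion avoidance, +1)
RTT 8: cwnd = 35 MSS (congestion avoidance, +1)
RTT 9: cwnd = 36 MSS (congestion avoidance, +1)

36


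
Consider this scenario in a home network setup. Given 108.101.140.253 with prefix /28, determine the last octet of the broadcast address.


Given: IP = 108.101.140.253, prefix = /28
Host bits = 32 - 28 = 4
Network last octet = 253 AND mask = 240
Host part size = 2^4 - 1 = 15
Broadcast last octet = 240 OR 15 = 255

255


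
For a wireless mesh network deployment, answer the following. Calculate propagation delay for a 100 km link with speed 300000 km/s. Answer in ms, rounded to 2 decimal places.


Given: distance = 100 km, speed = 300000 km/s
Delay = distance / speed = 100 / 300000 seconds
Delay in ms = 100 * 1000 / 300000
Delay = 0.3333 ms
Rounded to 2 dp = 0.33 ms

0.33


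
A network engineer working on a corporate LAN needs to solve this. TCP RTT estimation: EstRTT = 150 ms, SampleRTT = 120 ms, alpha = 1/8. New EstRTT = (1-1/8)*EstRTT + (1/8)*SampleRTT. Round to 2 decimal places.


Given: EstRTT = 150 ms, SampleRTT = 120 ms, alpha = 1/8
New EstRTT = (1 - alpha) * EstRTT + alpha * SampleRTT
(7/8) * 150 = 131.25
(1/8) * 120 = 15
New EstRTT = 131.25 + 15 = 146.25 ms -> 146.25 ms (2 dp)

146.25


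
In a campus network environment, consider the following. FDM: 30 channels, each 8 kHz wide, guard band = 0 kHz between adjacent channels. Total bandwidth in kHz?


Given: 30 channels, 8 kHz each, guard = 0 kHz
Channel bandwidth = 30 * 8 = 240 kHz
Guard bands = 29 gaps * 0 kHz = 0 kHz
Total = 240 + 0 = 240 kHz

240


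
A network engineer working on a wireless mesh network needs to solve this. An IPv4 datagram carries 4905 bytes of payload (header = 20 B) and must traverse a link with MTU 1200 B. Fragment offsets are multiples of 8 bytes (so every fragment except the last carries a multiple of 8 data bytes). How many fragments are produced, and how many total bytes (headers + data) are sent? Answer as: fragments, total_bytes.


Max data per non-final fragment = floor((MTU - header)/8)*8 = floor((1200 - 20)/8)*8 = floor(1180/8)*8 = 1176 B
Final fragment needs no 8-byte alignment: it can carry up to MTU - header = 1180 B
Non-final fragments needed = ceil((payload - 1180) / 1176) = ceil(3725/1176) = ceil(3.1675) = 4
Number of fragments = 4 + 1 = 5
Fragment sizes (data): 4 * 1176 B + 201 B (last, 201 <= 1180 OK)
Total bytes sent = payload + n_frags * header = 4905 + 5*20 = 4905 + 100 = 5005 B

5, 5005


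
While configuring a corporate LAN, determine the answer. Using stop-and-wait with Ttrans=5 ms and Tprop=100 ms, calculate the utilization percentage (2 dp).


Given: Ttrans = 5 ms, Tprop = 100 ms
RTT = 2 * Tprop = 2 * 100 = 200 ms
U = Ttrans / (Ttrans + RTT)
U = 5 / (5 + 200)
U = 5 / 205 = 0.02439
U% = 2.44%

2.44


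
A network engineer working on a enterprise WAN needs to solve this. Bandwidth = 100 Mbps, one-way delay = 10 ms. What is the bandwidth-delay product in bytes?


Given: bandwidth = 100 Mbps, delay = 10 ms
BDP in bits = 100 * 10^6 * 10 / 1000
BDP in bits = 1000000
BDP in bytes = 1000000 / 8 = 125000

125000


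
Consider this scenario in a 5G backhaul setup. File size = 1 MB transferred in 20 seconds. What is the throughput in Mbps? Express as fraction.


Given: file = 1 MB, time = 20 s
File in Mb = 1 * 8 = 8 Mb
Throughput = 8 / 20 Mbps
Throughput = 2/5 Mbps

2/5


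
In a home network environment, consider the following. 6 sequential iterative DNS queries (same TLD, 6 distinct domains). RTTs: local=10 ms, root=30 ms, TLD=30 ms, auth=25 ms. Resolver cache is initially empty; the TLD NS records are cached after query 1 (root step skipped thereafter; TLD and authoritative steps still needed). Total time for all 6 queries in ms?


Lookup 1 (cold cache): local + root + TLD + auth = 10 + 30 + 30 + 25 = 95 ms
Lookups 2..6 (TLD NS cached -> skip root; new domain -> still ask TLD and auth): local + TLD + auth = 10 + 30 + 25 = 65 ms each
Remaining 5 lookups: 5 * 65 = 325 ms
Total = 95 + 325 = 420 ms

420


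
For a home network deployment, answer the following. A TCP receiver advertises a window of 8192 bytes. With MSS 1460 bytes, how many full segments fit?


Given: RWND = 8192 bytes, MSS = 1460 bytes
Full segments = floor(RWND / MSS)
Full segments = floor(8192 / 1460)
Full segments = floor(5.611) = 5

5


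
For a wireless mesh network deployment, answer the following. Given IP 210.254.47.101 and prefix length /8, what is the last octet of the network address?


Given: IP = 210.254.47.101, prefix = /8
Subnet mask = 255.0.0.0
Last octet of IP: 101
Last octet of mask: 0
Network last octet = 101 AND 0 = 0

0


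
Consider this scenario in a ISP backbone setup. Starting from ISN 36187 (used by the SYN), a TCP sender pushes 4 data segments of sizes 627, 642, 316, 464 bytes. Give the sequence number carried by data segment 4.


The SYN occupies sequence number ISN = 36187, so the first data byte is ISN + 1 = 36188.
SEQ of data segment i = (ISN + 1) + sum of payload sizes of segments 1..i-1.
Segment 1: SEQ = 36188, payload = 627 bytes
Segment 2: SEQ = 36815, payload = 642 bytes
Segment 3: SEQ = 37457, payload = 316 bytes
Segment 4: SEQ = 37773, payload = 464 bytes
SEQ of segment 4 = 36188 + 627 + 642 + 316 = 37773

37773


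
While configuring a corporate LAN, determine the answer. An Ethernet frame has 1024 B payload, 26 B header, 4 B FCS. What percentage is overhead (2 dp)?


Given: payload = 1024 B, header = 26 B, trailer = 4 B
Overhead bytes = header + trailer = 26 + 4 = 30
Total frame = payload + overhead = 1024 + 30 = 1054
Overhead % = 30 / 1054 * 100 = 2.8463% -> 2.85% (2 dp)

2.85


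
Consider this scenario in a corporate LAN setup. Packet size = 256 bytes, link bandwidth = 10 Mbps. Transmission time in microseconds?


Given: packet = 256 bytes, bandwidth = 10 Mbps
Packet in bits = 256 * 8 = 2048 bits
Bandwidth = 10 * 10^6 = 10000000 bps
Time = 2048 / 10000000 seconds
Time in us = 2048 * 10^6 / 10000000 = 204.8

204.8


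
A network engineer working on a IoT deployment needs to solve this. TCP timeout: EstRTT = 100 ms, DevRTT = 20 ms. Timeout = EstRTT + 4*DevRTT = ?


Given: EstRTT = 100 ms, DevRTT = 20 ms
Timeout = EstRTT + 4 * DevRTT
4 * DevRTT = 4 * 20 = 80
Timeout = 100 + 80 = 180 ms

180


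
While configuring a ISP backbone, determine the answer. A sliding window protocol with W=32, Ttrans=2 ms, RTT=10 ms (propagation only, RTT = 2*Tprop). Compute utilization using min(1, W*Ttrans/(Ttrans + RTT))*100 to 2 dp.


Given: W = 32, Ttrans = 2 ms, RTT = 10 ms (= 2 * Tprop, Tprop = 5 ms)
Cycle time = Ttrans + RTT = 2 + 10 = 12 ms (first packet sent until its ACK returns)
W * Ttrans = 32 * 2 = 64 ms of sending per cycle
W * Ttrans / (Ttrans + RTT) = 64 / 12 = 5.333333
U = min(1, 5.333333) = 1.000000
U% = 100.00%

100.00


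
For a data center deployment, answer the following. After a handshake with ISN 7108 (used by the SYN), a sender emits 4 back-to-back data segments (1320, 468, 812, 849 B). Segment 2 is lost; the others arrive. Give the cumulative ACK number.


SYN uses sequence number 7108; first data byte = ISN + 1 = 7109.
Segment 1: SEQ = 7109, len = 1320 B, covers [7109, 8428]
Segment 2: SEQ = 8429, len = 468 B, covers [8429, 8896] [LOST]
Segment 3: SEQ = 8897, len = 812 B, covers [8897, 9708]
Segment 4: SEQ = 9709, len = 849 B, covers [9709, 10557]
In-order data received: bytes [7109, 8428] (segments 1..1).
Segment 2 missing -> gap begins at byte 8429; later segments buffered out of order.
Cumulative ACK = next expected in-order byte = 7109 + 1320 = 8429

8429


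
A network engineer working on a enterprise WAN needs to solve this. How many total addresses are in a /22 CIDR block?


Given: CIDR prefix /22
Host bits = 32 - 22 = 10
Total addresses = 2^10 = 1024

1024


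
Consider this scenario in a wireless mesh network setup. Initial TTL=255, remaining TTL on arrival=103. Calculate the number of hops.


Given: initial TTL = 255, received TTL = 103
Hops = initial TTL - received TTL
Hops = 255 - 103 = 152

152


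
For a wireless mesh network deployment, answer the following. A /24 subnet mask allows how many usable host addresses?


Given: subnet mask /24
Host bits = 32 - 24 = 8
Total addresses = 2^8 = 256
Usable hosts = 256 - 2 (network + broadcast) = 254

254


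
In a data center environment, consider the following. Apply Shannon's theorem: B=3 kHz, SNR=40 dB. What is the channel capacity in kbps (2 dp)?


Given: B = 3 kHz, SNR = 40 dB
SNR linear = 10^(40/10) = 10000
1 + SNR = 10001
log2(10001) = 13.2878566418
C = 3 * 1000 * 13.2878566418 = 39863.5699 bps
C = 39.863570 kbps -> 39.86 kbps (2 dp)

39.86


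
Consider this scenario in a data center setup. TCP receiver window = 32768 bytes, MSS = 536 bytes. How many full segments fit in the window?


Given: RWND = 32768 bytes, MSS = 536 bytes
Full segments = floor(RWND / MSS)
Full segments = floor(32768 / 536)
Full segments = floor(61.1343) = 61

61


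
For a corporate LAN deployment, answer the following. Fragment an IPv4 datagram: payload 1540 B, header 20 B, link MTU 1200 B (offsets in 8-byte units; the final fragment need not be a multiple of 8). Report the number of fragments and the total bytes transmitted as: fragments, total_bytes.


Max data per non-final fragment = floor((MTU - header)/8)*8 = floor((1200 - 20)/8)*8 = floor(1180/8)*8 = 1176 B
Final fragment needs no 8-byte alignment: it can carry up to MTU - header = 1180 B
Non-final fragments needed = ceil((payload - 1180) / 1176) = ceil(360/1176) = ceil(0.3061) = 1
Number of fragments = 1 + 1 = 2
Fragment sizes (data): 1 * 1176 B + 364 B (last, 364 <= 1180 OK)
Total bytes sent = payload + n_frags * header = 1540 + 2*20 = 1540 + 40 = 1580 B

2, 1580


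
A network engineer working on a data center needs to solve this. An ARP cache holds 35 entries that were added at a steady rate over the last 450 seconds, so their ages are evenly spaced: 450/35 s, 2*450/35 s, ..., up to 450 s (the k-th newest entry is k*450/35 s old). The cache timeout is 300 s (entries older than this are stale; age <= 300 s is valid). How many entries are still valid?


Ages are k * 450/35 s for k = 1..35 (spacing = 12.8571 s).
Entry k is valid iff k * 450/35 <= 300 iff k <= 35 * 300 / 450 = 23.3333
n_valid = floor(23.3333) = 23
(n_stale = 35 - 23 = 12)

23


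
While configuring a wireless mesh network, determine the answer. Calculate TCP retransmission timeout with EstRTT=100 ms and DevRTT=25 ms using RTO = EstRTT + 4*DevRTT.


Given: EstRTT = 100 ms, DevRTT = 25 ms
Timeout = EstRTT + 4 * DevRTT
4 * DevRTT = 4 * 25 = 100
Timeout = 100 + 100 = 200 ms

200


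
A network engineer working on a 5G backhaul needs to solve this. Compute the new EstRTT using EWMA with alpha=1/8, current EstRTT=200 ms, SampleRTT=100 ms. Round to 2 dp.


Given: EstRTT = 200 ms, SampleRTT = 100 ms, alpha = 1/8
New EstRTT = (1 - alpha) * EstRTT + alpha * SampleRTT
(7/8) * 200 = 175
(1/8) * 100 = 12.5
New EstRTT = 175 + 12.5 = 187.5 ms -> 187.50 ms (2 dp)

187.50


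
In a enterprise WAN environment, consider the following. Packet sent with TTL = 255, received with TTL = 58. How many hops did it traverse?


Given: initial TTL = 255, received TTL = 58
Hops = initial TTL - received TTL
Hops = 255 - 58 = 197

197


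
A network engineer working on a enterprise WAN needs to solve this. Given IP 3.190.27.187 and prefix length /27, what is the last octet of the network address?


Given: IP = 3.190.27.187, prefix = /27
Subnet mask = 255.255.255.224
Last octet of IP: 187
Last octet of mask: 224
Network last octet = 187 AND 224 = 160

160


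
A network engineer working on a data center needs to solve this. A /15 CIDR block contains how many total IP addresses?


Given: CIDR prefix /15
Host bits = 32 - 15 = 17
Total addresses = 2^17 = 131072

131072


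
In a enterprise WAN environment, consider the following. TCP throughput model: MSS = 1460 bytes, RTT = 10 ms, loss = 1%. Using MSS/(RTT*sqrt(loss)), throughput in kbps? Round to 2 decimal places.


Given: MSS = 1460 bytes, RTT = 10 ms, loss = 1%
RTT in seconds = 10 / 1000 = 0.01
Loss rate = 1% = 0.01
sqrt(loss) = sqrt(0.01) = 0.1
Throughput (bytes/s) = 1460 / (0.01 * 0.1) = 1460000.0000
Throughput (kbps) = 1460000.0000 * 8 / 1000 = 11680.000000 -> 11680.00 kbps (2 dp)

11680.00


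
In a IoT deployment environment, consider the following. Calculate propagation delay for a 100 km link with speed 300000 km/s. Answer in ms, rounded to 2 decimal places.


Given: distance = 100 km, speed = 300000 km/s
Delay = distance / speed = 100 / 300000 seconds
Delay in ms = 100 * 1000 / 300000
Delay = 0.3333 ms
Rounded to 2 dp = 0.33 ms

0.33


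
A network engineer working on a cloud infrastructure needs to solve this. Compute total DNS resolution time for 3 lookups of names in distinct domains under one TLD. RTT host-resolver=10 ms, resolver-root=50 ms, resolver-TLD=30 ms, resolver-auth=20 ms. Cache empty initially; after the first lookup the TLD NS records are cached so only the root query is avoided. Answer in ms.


Lookup 1 (cold cache): local + root + TLD + auth = 10 + 50 + 30 + 20 = 110 ms
Lookups 2..3 (TLD NS cached -> skip root; new domain -> still ask TLD and auth): local + TLD + auth = 10 + 30 + 20 = 60 ms each
Remaining 2 lookups: 2 * 60 = 120 ms
Total = 110 + 120 = 230 ms

230


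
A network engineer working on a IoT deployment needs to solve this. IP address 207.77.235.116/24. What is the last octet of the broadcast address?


Given: IP = 207.77.235.116, prefix = /24
Host bits = 32 - 24 = 8
Network last octet = 116 AND mask = 0
Host part size = 2^8 - 1 = 255
Broadcast last octet = 0 OR 255 = 255

255


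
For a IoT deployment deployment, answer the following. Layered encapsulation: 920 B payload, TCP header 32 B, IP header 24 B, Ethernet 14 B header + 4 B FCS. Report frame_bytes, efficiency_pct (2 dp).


TCP segment = 920 + 32 = 952 B
IP packet = 952 + 24 = 976 B
Ethernet frame = 976 + 14 + 4 = 994 B
Efficiency = app / frame = 920 / 994 = 0.925553 = 92.5553% -> 92.56% (2 dp)

994, 92.56


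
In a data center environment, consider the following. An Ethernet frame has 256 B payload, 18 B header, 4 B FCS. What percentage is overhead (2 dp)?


Given: payload = 256 B, header = 18 B, trailer = 4 B
Overhead bytes = header + trailer = 18 + 4 = 22
Total frame = payload + overhead = 256 + 22 = 278
Overhead % = 22 / 278 * 100 = 7.9137% -> 7.91% (2 dp)

7.91


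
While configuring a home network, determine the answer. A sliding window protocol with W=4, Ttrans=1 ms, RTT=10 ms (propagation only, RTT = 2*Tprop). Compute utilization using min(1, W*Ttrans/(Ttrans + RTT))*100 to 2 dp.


Given: W = 4, Ttrans = 1 ms, RTT = 10 ms (= 2 * Tprop, Tprop = 5 ms)
Cycle time = Ttrans + RTT = 1 + 10 = 11 ms (first packet sent until its ACK returns)
W * Ttrans = 4 * 1 = 4 ms of sending per cycle
W * Ttrans / (Ttrans + RTT) = 4 / 11 = 0.363636
U = min(1, 0.363636) = 0.363636
U% = 36.36%

36.36


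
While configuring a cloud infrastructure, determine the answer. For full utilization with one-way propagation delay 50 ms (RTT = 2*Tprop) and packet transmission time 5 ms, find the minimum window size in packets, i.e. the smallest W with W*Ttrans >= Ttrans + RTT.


Given: Ttrans = 5 ms, RTT = 100 ms (= 2 * Tprop, Tprop = 50 ms)
Time until first ACK returns = Ttrans + RTT = 5 + 100 = 105 ms
Need W * Ttrans >= Ttrans + RTT  ->  W >= (Ttrans + RTT) / Ttrans
(Ttrans + RTT) / Ttrans = 105 / 5 = 21
W_min = ceil(21) = 21

21


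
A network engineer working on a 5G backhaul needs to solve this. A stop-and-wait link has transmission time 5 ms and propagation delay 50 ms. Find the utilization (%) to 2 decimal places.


Given: Ttrans = 5 ms, Tprop = 50 ms
RTT = 2 * Tprop = 2 * 50 = 100 ms
U = Ttrans / (Ttrans + RTT)
U = 5 / (5 + 100)
U = 5 / 105 = 0.047619
U% = 4.76%

4.76


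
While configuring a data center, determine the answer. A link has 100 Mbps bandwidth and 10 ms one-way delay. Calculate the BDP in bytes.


Given: bandwidth = 100 Mbps, delay = 10 ms
BDP in bits = 100 * 10^6 * 10 / 1000
BDP in bits = 1000000
BDP in bytes = 1000000 / 8 = 125000

125000


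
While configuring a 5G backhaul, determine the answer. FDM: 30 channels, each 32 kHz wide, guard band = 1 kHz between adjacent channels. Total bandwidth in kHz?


Given: 30 channels, 32 kHz each, guard = 1 kHz
Channel bandwidth = 30 * 32 = 960 kHz
Guard bands = 29 gaps * 1 kHz = 29 kHz
Total = 960 + 29 = 989 kHz

989


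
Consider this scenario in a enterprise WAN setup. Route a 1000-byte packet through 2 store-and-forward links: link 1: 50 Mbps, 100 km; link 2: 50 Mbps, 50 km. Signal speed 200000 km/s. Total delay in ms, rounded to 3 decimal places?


Packet = 1000 bytes = 8000 bits. Store-and-forward: sum (t_trans + t_prop) per link.
Link 1: t_trans = 8000/(50*10^6) s = 0.1600 ms; t_prop = 100/200000 s = 0.5000 ms; subtotal = 0.6600 ms
Link 2: t_trans = 8000/(50*10^6) s = 0.1600 ms; t_prop = 50/200000 s = 0.2500 ms; subtotal = 0.4100 ms
End-to-end = 0.6600 + 0.4100 = 1.0700 ms -> 1.070 ms (3 dp)

1.070


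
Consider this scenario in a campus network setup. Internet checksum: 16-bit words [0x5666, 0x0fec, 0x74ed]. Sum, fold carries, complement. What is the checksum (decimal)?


Given words: [0x5666, 0x0fec, 0x74ed]
Step 1: Sum all words
Raw sum = 22118 + 4076 + 29933 = 56127
One's complement = ~56127 & 0xFFFF = 9408

9408


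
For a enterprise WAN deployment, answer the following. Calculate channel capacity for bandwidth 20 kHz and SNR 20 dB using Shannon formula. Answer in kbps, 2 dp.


Given: B = 20 kHz, SNR = 20 dB
SNR linear = 10^(20/10) = 100
1 + SNR = 101
log2(101) = 6.6582114828
C = 20 * 1000 * 6.6582114828 = 133164.2297 bps
C = 133.164230 kbps -> 133.16 kbps (2 dp)

133.16


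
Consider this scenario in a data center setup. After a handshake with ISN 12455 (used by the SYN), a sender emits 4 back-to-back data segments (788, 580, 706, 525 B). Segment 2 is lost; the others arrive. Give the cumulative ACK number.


SYN uses sequence number 12455; first data byte = ISN + 1 = 12456.
Segment 1: SEQ = 12456, len = 788 B, covers [12456, 13243]
Segment 2: SEQ = 13244, len = 580 B, covers [13244, 13823] [LOST]
Segment 3: SEQ = 13824, len = 706 B, covers [13824, 14529]
Segment 4: SEQ = 14530, len = 525 B, covers [14530, 15054]
In-order data received: bytes [12456, 13243] (segments 1..1).
Segment 2 missing -> gap begins at byte 13244; later segments buffered out of order.
Cumulative ACK = next expected in-order byte = 12456 + 788 = 13244

13244


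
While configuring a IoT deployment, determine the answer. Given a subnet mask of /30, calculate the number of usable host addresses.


Given: subnet mask /30
Host bits = 32 - 30 = 2
Total addresses = 2^2 = 4
Usable hosts = 4 - 2 (network + broadcast) = 2

2


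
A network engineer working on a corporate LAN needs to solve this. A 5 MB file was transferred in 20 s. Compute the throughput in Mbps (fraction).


Given: file = 5 MB, time = 20 s
File in Mb = 5 * 8 = 40 Mb
Throughput = 40 / 20 Mbps
Throughput = 2 Mbps

2


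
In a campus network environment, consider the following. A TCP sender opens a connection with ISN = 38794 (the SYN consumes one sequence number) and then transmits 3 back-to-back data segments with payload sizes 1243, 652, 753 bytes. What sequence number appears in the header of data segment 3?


The SYN occupies sequence number ISN = 38794, so the first data byte is ISN + 1 = 38795.
SEQ of data segment i = (ISN + 1) + sum of payload sizes of segments 1..i-1.
Segment 1: SEQ = 38795, payload = 1243 bytes
Segment 2: SEQ = 40038, payload = 652 bytes
Segment 3: SEQ = 40690, payload = 753 bytes
SEQ of segment 3 = 38795 + 1243 + 652 = 40690

40690


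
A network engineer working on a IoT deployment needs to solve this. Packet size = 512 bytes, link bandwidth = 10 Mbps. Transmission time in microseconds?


Given: packet = 512 bytes, bandwidth = 10 Mbps
Packet in bits = 512 * 8 = 4096 bits
Bandwidth = 10 * 10^6 = 10000000 bps
Time = 4096 / 10000000 seconds
Time in us = 4096 * 10^6 / 10000000 = 409.6

409.6


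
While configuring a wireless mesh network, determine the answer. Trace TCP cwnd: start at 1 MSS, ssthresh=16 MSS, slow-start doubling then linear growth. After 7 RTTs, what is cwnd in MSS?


RTT 0: cwnd = 1 MSS (initial)
RTT 1: cwnd = 2 MSS (slow start, doubled)
RTT 2: cwnd = 4 MSS (slow start, doubled)
RTT 3: cwnd = 8 MSS (slow start, doubled)
RTT 4: cwnd = 16 MSS (slow start, doubled)
RTT 5: cwnd = 17 MSS (congestion avoidance, +1)
RTT 6: cwnd = 18 MSS (congestion avoidance, +1)
RTT 7: cwnd = 19 MSS (congestion avoidance, +1)

19


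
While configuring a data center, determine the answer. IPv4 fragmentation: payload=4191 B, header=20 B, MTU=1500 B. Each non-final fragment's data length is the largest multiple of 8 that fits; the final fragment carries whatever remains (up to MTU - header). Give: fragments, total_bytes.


Max data per non-final fragment = floor((MTU - header)/8)*8 = floor((1500 - 20)/8)*8 = floor(1480/8)*8 = 1480 B
Final fragment needs no 8-byte alignment: it can carry up to MTU - header = 1480 B
Non-final fragments needed = ceil((payload - 1480) / 1480) = ceil(2711/1480) = ceil(1.8318) = 2
Number of fragments = 2 + 1 = 3
Fragment sizes (data): 2 * 1480 B + 1231 B (last, 1231 <= 1480 OK)
Total bytes sent = payload + n_frags * header = 4191 + 3*20 = 4191 + 60 = 4251 B

3, 4251


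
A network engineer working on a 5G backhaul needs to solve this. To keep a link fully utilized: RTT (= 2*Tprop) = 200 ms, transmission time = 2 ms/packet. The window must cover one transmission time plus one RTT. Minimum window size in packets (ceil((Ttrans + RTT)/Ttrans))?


Given: Ttrans = 2 ms, RTT = 200 ms (= 2 * Tprop, Tprop = 100 ms)
Time until first ACK returns = Ttrans + RTT = 2 + 200 = 202 ms
Need W * Ttrans >= Ttrans + RTT  ->  W >= (Ttrans + RTT) / Ttrans
(Ttrans + RTT) / Ttrans = 202 / 2 = 101
W_min = ceil(101) = 101

101


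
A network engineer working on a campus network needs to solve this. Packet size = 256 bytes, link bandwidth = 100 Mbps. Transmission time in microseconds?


Given: packet = 256 bytes, bandwidth = 100 Mbps
Packet in bits = 256 * 8 = 2048 bits
Bandwidth = 100 * 10^6 = 100000000 bps
Time = 2048 / 100000000 seconds
Time in us = 2048 * 10^6 / 100000000 = 20.48

20.48


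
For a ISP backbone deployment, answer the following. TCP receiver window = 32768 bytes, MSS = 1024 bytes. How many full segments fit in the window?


Given: RWND = 32768 bytes, MSS = 1024 bytes
Full segments = floor(RWND / MSS)
Full segments = floor(32768 / 1024)
Full segments = floor(32.0) = 32

32


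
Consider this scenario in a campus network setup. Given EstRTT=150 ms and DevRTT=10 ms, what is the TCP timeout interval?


Given: EstRTT = 150 ms, DevRTT = 10 ms
Timeout = EstRTT + 4 * DevRTT
4 * DevRTT = 4 * 10 = 40
Timeout = 150 + 40 = 190 ms

190


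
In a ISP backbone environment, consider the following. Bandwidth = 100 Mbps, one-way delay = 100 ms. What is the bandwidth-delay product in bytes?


Given: bandwidth = 100 Mbps, delay = 100 ms
BDP in bits = 100 * 10^6 * 100 / 1000
BDP in bits = 10000000
BDP in bytes = 10000000 / 8 = 1250000

1250000


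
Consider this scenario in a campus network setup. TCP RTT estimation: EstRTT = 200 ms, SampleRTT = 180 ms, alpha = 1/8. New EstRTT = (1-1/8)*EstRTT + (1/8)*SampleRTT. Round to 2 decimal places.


Given: EstRTT = 200 ms, SampleRTT = 180 ms, alpha = 1/8
New EstRTT = (1 - alpha) * EstRTT + alpha * SampleRTT
(7/8) * 200 = 175
(1/8) * 180 = 22.5
New EstRTT = 175 + 22.5 = 197.5 ms -> 197.50 ms (2 dp)

197.50


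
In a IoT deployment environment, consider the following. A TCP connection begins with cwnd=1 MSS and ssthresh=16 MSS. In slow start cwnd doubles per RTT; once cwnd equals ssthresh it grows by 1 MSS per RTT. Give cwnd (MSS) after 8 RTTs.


RTT 0: cwnd = 1 MSS (initial)
RTT 1: cwnd = 2 MSS (slow start, doubled)
RTT 2: cwnd = 4 MSS (slow start, doubled)
RTT 3: cwnd = 8 MSS (slow start, doubled)
RTT 4: cwnd = 16 MSS (slow start, doubled)
RTT 5: cwnd = 17 MSS (congestion avoidance, +1)
RTT 6: cwnd = 18 MSS (congestion avoidance, +1)
RTT 7: cwnd = 19 MSS (congestion avoidance, +1)
RTT 8: cwnd = 20 MSS (congestion avoidance, +1)

20


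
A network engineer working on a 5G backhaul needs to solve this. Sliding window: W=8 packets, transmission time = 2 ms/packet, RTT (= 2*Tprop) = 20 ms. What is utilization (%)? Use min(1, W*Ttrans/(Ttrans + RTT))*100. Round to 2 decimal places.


Given: W = 8, Ttrans = 2 ms, RTT = 20 ms (= 2 * Tprop, Tprop = 10 ms)
Cycle time = Ttrans + RTT = 2 + 20 = 22 ms (first packet sent until its ACK returns)
W * Ttrans = 8 * 2 = 16 ms of sending per cycle
W * Ttrans / (Ttrans + RTT) = 16 / 22 = 0.727273
U = min(1, 0.727273) = 0.727273
U% = 72.73%

72.73


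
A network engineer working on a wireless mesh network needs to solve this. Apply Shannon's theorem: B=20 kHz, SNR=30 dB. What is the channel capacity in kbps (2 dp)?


Given: B = 20 kHz, SNR = 30 dB
SNR linear = 10^(30/10) = 1000
1 + SNR = 1001
log2(1001) = 9.9672262588
C = 20 * 1000 * 9.9672262588 = 199344.5252 bps
C = 199.344525 kbps -> 199.34 kbps (2 dp)

199.34


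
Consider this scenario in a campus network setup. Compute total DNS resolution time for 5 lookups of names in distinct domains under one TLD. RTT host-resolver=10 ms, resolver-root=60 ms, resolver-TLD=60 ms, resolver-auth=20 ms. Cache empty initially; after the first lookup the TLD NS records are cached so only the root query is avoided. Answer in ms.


Lookup 1 (cold cache): local + root + TLD + auth = 10 + 60 + 60 + 20 = 150 ms
Lookups 2..5 (TLD NS cached -> skip root; new domain -> still ask TLD and auth): local + TLD + auth = 10 + 60 + 20 = 90 ms each
Remaining 4 lookups: 4 * 90 = 360 ms
Total = 150 + 360 = 510 ms

510


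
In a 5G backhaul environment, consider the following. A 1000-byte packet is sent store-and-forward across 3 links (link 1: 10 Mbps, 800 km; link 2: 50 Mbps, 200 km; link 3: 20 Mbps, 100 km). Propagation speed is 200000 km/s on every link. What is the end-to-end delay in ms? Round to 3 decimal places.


Packet = 1000 bytes = 8000 bits. Store-and-forward: sum (t_trans + t_prop) per link.
Link 1: t_trans = 8000/(10*10^6) s = 0.8000 ms; t_prop = 800/200000 s = 4.0000 ms; subtotal = 4.8000 ms
Link 2: t_trans = 8000/(50*10^6) s = 0.1600 ms; t_prop = 200/200000 s = 1.0000 ms; subtotal = 1.1600 ms
Link 3: t_trans = 8000/(20*10^6) s = 0.4000 ms; t_prop = 100/200000 s = 0.5000 ms; subtotal = 0.9000 ms
End-to-end = 4.8000 + 1.1600 + 0.9000 = 6.8600 ms -> 6.860 ms (3 dp)

6.860


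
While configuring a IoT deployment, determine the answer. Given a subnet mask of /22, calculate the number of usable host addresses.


Given: subnet mask /22
Host bits = 32 - 22 = 10
Total addresses = 2^10 = 1024
Usable hosts = 1024 - 2 (network + broadcast) = 1022

1022


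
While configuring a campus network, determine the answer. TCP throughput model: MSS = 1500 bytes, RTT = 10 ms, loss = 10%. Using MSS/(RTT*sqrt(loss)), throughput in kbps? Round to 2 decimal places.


Given: MSS = 1500 bytes, RTT = 10 ms, loss = 10%
RTT in seconds = 10 / 1000 = 0.01
Loss rate = 10% = 0.1
sqrt(loss) = sqrt(0.1) = 0.316227766017
Throughput (bytes/s) = 1500 / (0.01 * 0.316227766017) = 474341.6490
Throughput (kbps) = 474341.6490 * 8 / 1000 = 3794.733192 -> 3794.73 kbps (2 dp)

3794.73


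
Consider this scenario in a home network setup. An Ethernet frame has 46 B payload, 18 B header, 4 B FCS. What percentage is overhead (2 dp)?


Given: payload = 46 B, header = 18 B, trailer = 4 B
Overhead bytes = header + trailer = 18 + 4 = 22
Total frame = payload + overhead = 46 + 22 = 68
Overhead % = 22 / 68 * 100 = 32.3529% -> 32.35% (2 dp)

32.35


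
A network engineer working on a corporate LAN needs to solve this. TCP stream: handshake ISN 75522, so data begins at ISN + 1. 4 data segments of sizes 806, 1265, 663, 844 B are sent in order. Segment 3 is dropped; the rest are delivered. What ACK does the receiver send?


SYN uses sequence number 75522; first data byte = ISN + 1 = 75523.
Segment 1: SEQ = 75523, len = 806 B, covers [75523, 76328]
Segment 2: SEQ = 76329, len = 1265 B, covers [76329, 77593]
Segment 3: SEQ = 77594, len = 663 B, covers [77594, 78256] [LOST]
Segment 4: SEQ = 78257, len = 844 B, covers [78257, 79100]
In-order data received: bytes [75523, 77593] (segments 1..2).
Segment 3 missing -> gap begins at byte 77594; later segments buffered out of order.
Cumulative ACK = next expected in-order byte = 75523 + 806 + 1265 = 77594

77594


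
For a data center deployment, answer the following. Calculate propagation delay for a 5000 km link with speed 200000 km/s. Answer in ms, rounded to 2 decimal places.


Given: distance = 5000 km, speed = 200000 km/s
Delay = distance / speed = 5000 / 200000 seconds
Delay in ms = 5000 * 1000 / 200000
Delay = 25.0000 ms
Rounded to 2 dp = 25.00 ms

25.00
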